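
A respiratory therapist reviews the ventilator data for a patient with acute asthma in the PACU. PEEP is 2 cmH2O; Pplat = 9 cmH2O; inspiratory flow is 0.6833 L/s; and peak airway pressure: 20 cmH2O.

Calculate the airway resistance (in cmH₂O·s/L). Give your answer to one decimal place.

16.1

Raw = (PIP − Pplat) / flow = (20 − 9) / 0.6833 = 11.0 / 0.6833 = 16.098 cmH2O·s/L.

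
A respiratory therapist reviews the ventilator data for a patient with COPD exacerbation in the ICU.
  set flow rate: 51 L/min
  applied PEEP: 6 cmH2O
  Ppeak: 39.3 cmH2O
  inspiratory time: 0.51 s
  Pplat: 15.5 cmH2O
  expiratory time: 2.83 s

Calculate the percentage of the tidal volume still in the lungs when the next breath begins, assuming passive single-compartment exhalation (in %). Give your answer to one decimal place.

Flow: 51 L/min ÷ 60 = 0.85 L/s.
Vt = flow × Ti = 0.85 L/s × 0.51 s × 1000 mL/L = 433.5 mL.
R = (PIP − Pplat)/V̇ = (39.3 − 15.5) / 0.85 = 23.8/0.85 = 28.0 cmH2O·s/L.
C = Vt/(Pplat − PEEP) = 433.5 / (15.5 − 6) = 433.5/9.5 = 45.632 mL/cmH2O.
τ = R × C = 28.0 × 0.04563 L/cmH2O = 1.278 s.
Fraction remaining at end-expiration = e^(−Te/τ) = e^(−2.83/1.278) = 0.1092 → 10.92%.

10.9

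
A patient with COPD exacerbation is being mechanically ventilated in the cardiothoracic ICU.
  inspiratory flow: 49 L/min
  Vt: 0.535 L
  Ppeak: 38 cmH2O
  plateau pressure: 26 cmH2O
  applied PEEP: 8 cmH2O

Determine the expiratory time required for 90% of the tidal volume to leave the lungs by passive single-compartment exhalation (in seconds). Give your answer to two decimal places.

Flow: 49 L/min ÷ 60 = 0.8167 L/s.
R = (PIP − Pplat)/V̇ = (38 − 26) / 0.8167 = 12.0/0.8167 = 14.693 cmH2O·s/L.
C = Vt/(Pplat − PEEP) = 535.0 / (26 − 8) = 535.0/18.0 = 29.722 mL/cmH2O.
τ = R × C = 14.693 × 0.02972 L/cmH2O = 0.4367 s.
t = −τ·ln(1 − 0.90) = −0.4367·ln(0.1) = 1.006 s.

1.01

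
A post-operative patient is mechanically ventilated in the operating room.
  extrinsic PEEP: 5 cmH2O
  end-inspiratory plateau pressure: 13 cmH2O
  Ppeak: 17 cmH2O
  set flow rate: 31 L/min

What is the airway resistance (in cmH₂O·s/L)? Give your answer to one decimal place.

Flow: 31 L/min ÷ 60 = 0.5167 L/s.
Raw = (PIP − Pplat) / flow = (17 − 13) / 0.5167 = 4.0 / 0.5167 = 7.741 cmH2O·s/L.

7.7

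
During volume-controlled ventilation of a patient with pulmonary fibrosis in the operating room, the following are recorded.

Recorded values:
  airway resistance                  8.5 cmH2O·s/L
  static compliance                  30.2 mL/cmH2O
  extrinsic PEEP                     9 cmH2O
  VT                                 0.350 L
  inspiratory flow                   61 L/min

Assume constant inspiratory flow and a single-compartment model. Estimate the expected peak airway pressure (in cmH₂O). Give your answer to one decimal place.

29.2

Flow: 61 L/min ÷ 60 = 1.0167 L/s.
Equation of motion (constant flow): PIP = Vt/C + R·V̇ + PEEP.
PIP = 350/30.2 + 8.5×1.0167 + 9 = 11.589 + 8.642 + 9 = 29.231 cmH2O.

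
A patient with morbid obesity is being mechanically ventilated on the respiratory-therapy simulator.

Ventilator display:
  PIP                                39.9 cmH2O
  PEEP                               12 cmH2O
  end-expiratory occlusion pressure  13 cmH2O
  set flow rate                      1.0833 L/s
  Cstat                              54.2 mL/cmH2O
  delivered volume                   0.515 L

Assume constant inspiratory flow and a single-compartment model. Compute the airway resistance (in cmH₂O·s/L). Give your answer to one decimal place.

16.1

Total PEEP = 13 cmH2O (set 12 + intrinsic 1); this is the baseline alveolar pressure.
Equation of motion (constant flow): PIP = Vt/C + R·V̇ + PEEP.
R·V̇ = PIP − Vt/C − PEEP = 39.9 − 515/54.2 − 13 = 39.9 − 9.502 − 13 = 17.398 cmH2O.
R = 17.398 / 1.0833 = 16.06 cmH2O·s/L.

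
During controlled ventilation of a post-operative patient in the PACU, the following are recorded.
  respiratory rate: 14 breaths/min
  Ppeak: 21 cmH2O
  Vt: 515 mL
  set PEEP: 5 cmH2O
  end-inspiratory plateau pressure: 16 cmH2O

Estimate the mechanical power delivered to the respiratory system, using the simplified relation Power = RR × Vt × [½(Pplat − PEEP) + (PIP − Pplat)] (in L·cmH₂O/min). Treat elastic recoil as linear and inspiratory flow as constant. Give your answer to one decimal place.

Per-breath work = Vt × [½(Pplat−PEEP) + (PIP−Pplat)] = 0.515 × [0.5×11.0 + 5.0] = 0.515 × 10.5 = 5.408 L·cmH2O.
Power = 14 × 5.408 = 75.712 L·cmH2O/min.

75.7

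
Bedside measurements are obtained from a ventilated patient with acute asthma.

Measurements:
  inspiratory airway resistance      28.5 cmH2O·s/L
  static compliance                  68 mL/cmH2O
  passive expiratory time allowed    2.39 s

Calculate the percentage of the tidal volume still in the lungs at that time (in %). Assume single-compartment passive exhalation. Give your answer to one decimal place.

29.1

τ = R × C = 28.5 × 68 mL/cmH2O = 28.5 × 0.068 L/cmH2O = 1.938 s.
Passive exhalation: V(t)/V₀ = e^(−t/τ) = e^(−2.39/1.938) = 0.2913.
Fraction remaining = 0.2913 → 29.13%.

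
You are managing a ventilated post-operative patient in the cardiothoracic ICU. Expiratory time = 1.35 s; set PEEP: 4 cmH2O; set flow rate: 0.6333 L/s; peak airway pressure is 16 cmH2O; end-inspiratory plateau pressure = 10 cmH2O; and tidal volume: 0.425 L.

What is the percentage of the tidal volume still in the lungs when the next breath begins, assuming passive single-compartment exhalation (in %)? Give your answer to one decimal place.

13.4

R = (PIP − Pplat)/V̇ = (16 − 10) / 0.6333 = 6.0/0.6333 = 9.474 cmH2O·s/L.
C = Vt/(Pplat − PEEP) = 425.0 / (10 − 4) = 425.0/6.0 = 70.833 mL/cmH2O.
τ = R × C = 9.474 × 0.07083 L/cmH2O = 0.671 s.
Fraction remaining at end-expiration = e^(−Te/τ) = e^(−1.35/0.671) = 0.1337 → 13.37%.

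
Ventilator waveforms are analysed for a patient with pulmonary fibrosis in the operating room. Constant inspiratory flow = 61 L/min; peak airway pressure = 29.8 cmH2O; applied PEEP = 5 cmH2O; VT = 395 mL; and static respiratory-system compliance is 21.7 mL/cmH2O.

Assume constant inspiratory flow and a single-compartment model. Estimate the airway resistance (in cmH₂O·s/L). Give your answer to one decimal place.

Flow: 61 L/min ÷ 60 = 1.0167 L/s.
Equation of motion (constant flow): PIP = Vt/C + R·V̇ + PEEP.
R·V̇ = PIP − Vt/C − PEEP = 29.8 − 395/21.7 − 5 = 29.8 − 18.203 − 5 = 6.597 cmH2O.
R = 6.597 / 1.0167 = 6.489 cmH2O·s/L.

6.5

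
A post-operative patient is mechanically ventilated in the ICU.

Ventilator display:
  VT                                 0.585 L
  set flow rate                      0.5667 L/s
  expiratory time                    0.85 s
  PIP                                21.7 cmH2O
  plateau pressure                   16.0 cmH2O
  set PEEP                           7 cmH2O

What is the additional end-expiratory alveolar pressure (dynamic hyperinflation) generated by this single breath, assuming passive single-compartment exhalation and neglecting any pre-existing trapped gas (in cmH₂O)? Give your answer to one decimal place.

R = (PIP − Pplat)/V̇ = (21.7 − 16.0) / 0.5667 = 5.7/0.5667 = 10.058 cmH2O·s/L.
C = Vt/(Pplat − PEEP) = 585.0 / (16.0 − 7) = 585.0/9.0 = 65.0 mL/cmH2O.
τ = R × C = 10.058 × 0.065 L/cmH2O = 0.6538 s.
Fraction remaining = e^(−Te/τ) = e^(−0.85/0.6538) = 0.2725; trapped volume = 585.0 × 0.2725 = 159.41 mL.
Additional alveolar pressure from trapping ≈ V_trapped / C = 159.41 / 65.0 = 2.452 cmH2O.

2.5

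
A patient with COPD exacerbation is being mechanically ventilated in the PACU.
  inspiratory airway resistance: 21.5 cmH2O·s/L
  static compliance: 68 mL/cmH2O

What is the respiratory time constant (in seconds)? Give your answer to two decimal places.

τ = R × C = 21.5 × 68 mL/cmH2O = 21.5 × 0.068 L/cmH2O = 1.462 s.

1.46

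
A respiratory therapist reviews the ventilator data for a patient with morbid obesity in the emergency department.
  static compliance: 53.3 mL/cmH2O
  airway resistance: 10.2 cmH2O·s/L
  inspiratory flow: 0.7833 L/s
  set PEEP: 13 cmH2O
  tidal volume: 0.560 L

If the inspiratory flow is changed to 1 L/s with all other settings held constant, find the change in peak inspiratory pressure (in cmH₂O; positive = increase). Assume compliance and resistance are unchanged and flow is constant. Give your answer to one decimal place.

PIP = Vt/C + R·V̇ + PEEP (constant-flow equation of motion).
Only the resistive term changes: ΔPIP = R × ΔV̇ = 10.2 × (1 − 0.7833) = 10.2 × 0.2167 = 2.21 cmH2O.

2.2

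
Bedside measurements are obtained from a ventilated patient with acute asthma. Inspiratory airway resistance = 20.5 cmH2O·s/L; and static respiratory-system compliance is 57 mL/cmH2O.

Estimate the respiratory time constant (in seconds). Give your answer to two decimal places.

τ = R × C = 20.5 × 57 mL/cmH2O = 20.5 × 0.057 L/cmH2O = 1.169 s.

1.17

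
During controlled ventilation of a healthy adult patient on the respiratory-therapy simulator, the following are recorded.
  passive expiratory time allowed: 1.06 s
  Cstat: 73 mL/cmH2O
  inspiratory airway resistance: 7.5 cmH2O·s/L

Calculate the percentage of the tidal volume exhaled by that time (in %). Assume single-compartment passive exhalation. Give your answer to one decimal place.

85.6

τ = R × C = 7.5 × 73 mL/cmH2O = 7.5 × 0.073 L/cmH2O = 0.5475 s.
Passive exhalation: V(t)/V₀ = e^(−t/τ) = e^(−1.06/0.5475) = 0.1443.
Fraction exhaled = 1 − 0.1443 = 0.8557 → 85.57%.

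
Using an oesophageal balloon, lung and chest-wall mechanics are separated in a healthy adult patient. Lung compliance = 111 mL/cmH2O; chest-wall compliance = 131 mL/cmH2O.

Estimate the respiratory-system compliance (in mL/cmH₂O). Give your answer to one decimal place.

60.1

Lung and chest wall are elastances in series: 1/Crs = 1/CL + 1/Ccw.
1/Crs = 1/111 + 1/131 = 0.01664.
Crs = 60.096 mL/cmH2O.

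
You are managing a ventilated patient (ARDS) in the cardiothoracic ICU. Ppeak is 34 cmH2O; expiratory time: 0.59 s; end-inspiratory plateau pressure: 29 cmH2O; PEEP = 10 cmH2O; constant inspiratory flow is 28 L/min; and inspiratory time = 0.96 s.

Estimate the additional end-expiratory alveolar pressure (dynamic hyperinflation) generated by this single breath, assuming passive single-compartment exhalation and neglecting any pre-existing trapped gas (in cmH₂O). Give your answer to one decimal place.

1.8

Flow: 28 L/min ÷ 60 = 0.4667 L/s.
Vt = flow × Ti = 0.4667 L/s × 0.96 s × 1000 mL/L = 448.03 mL.
R = (PIP − Pplat)/V̇ = (34 − 29) / 0.4667 = 5.0/0.4667 = 10.714 cmH2O·s/L.
C = Vt/(Pplat − PEEP) = 448.03 / (29 − 10) = 448.03/19.0 = 23.581 mL/cmH2O.
τ = R × C = 10.714 × 0.02358 L/cmH2O = 0.2526 s.
Fraction remaining = e^(−Te/τ) = e^(−0.59/0.2526) = 0.09674; trapped volume = 448.03 × 0.09674 = 43.342 mL.
Additional alveolar pressure from trapping ≈ V_trapped / C = 43.342 / 23.581 = 1.838 cmH2O.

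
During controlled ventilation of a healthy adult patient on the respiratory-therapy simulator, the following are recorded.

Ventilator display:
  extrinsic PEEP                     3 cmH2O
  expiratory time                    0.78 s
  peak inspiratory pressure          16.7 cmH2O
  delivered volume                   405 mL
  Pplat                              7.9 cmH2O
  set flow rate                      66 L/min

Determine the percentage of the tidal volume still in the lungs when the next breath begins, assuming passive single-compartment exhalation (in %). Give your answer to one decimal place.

30.7

Flow: 66 L/min ÷ 60 = 1.1 L/s.
R = (PIP − Pplat)/V̇ = (16.7 − 7.9) / 1.1 = 8.8/1.1 = 8.0 cmH2O·s/L.
C = Vt/(Pplat − PEEP) = 405.0 / (7.9 − 3) = 405.0/4.9 = 82.653 mL/cmH2O.
τ = R × C = 8.0 × 0.08265 L/cmH2O = 0.6612 s.
Fraction remaining at end-expiration = e^(−Te/τ) = e^(−0.78/0.6612) = 0.3074 → 30.74%.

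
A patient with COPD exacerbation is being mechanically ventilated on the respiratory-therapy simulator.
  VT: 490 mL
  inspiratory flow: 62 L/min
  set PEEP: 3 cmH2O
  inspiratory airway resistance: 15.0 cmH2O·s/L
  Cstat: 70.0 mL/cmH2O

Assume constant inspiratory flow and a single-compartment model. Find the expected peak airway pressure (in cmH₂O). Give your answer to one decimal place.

25.5

Flow: 62 L/min ÷ 60 = 1.0333 L/s.
Equation of motion (constant flow): PIP = Vt/C + R·V̇ + PEEP.
PIP = 490/70.0 + 15.0×1.0333 + 3 = 7.0 + 15.5 + 3 = 25.5 cmH2O.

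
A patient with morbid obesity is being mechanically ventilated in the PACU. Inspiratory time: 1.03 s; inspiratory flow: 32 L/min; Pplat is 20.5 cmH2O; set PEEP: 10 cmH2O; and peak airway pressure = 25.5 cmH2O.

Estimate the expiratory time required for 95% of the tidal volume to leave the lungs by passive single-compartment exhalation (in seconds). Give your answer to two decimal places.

Flow: 32 L/min ÷ 60 = 0.5333 L/s.
Vt = flow × Ti = 0.5333 L/s × 1.03 s × 1000 mL/L = 549.3 mL.
R = (PIP − Pplat)/V̇ = (25.5 − 20.5) / 0.5333 = 5.0/0.5333 = 9.376 cmH2O·s/L.
C = Vt/(Pplat − PEEP) = 549.3 / (20.5 − 10) = 549.3/10.5 = 52.314 mL/cmH2O.
τ = R × C = 9.376 × 0.05231 L/cmH2O = 0.4905 s.
t = −τ·ln(1 − 0.95) = −0.4905·ln(0.05) = 1.469 s.

1.47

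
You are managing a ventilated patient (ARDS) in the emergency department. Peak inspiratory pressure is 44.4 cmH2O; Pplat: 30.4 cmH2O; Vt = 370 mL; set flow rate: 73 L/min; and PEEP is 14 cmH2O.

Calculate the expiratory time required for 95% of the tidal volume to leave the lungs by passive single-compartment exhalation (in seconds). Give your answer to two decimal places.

Flow: 73 L/min ÷ 60 = 1.2167 L/s.
R = (PIP − Pplat)/V̇ = (44.4 − 30.4) / 1.2167 = 14.0/1.2167 = 11.507 cmH2O·s/L.
C = Vt/(Pplat − PEEP) = 370.0 / (30.4 − 14) = 370.0/16.4 = 22.561 mL/cmH2O.
τ = R × C = 11.507 × 0.02256 L/cmH2O = 0.2596 s.
t = −τ·ln(1 − 0.95) = −0.2596·ln(0.05) = 0.7777 s.

0.78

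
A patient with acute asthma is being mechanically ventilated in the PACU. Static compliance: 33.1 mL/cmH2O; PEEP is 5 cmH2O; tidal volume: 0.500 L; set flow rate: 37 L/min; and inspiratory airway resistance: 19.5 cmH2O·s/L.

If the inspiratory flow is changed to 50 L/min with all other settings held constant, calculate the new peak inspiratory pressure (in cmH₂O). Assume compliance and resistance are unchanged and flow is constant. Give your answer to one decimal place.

36.4

Flow: 37 L/min ÷ 60 = 0.6167 L/s.
New flow: 50 L/min ÷ 60 = 0.8333 L/s.
PIP = Vt/C + R·V̇ + PEEP (constant-flow equation of motion).
Only the resistive term changes: ΔPIP = R × ΔV̇ = 19.5 × (0.8333 − 0.6167) = 19.5 × 0.2166 = 4.224 cmH2O.
Original PIP = 500/33.1 + 19.5×0.6167 + 5 = 32.131 cmH2O; new PIP = 32.131 + (4.224) = 36.355 cmH2O.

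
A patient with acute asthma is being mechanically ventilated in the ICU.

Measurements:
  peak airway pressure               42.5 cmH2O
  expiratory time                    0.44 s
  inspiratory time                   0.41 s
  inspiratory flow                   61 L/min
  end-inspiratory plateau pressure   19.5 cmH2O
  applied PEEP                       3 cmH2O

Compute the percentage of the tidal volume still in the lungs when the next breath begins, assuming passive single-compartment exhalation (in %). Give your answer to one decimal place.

Flow: 61 L/min ÷ 60 = 1.0167 L/s.
Vt = flow × Ti = 1.0167 L/s × 0.41 s × 1000 mL/L = 416.85 mL.
R = (PIP − Pplat)/V̇ = (42.5 − 19.5) / 1.0167 = 23.0/1.0167 = 22.622 cmH2O·s/L.
C = Vt/(Pplat − PEEP) = 416.85 / (19.5 − 3) = 416.85/16.5 = 25.264 mL/cmH2O.
τ = R × C = 22.622 × 0.02526 L/cmH2O = 0.5714 s.
Fraction remaining at end-expiration = e^(−Te/τ) = e^(−0.44/0.5714) = 0.463 → 46.3%.

46.3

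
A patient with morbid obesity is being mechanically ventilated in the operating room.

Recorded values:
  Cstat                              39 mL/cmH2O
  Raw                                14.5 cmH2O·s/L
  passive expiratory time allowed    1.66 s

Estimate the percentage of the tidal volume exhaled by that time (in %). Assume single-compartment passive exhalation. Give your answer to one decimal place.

τ = R × C = 14.5 × 39 mL/cmH2O = 14.5 × 0.039 L/cmH2O = 0.5655 s.
Passive exhalation: V(t)/V₀ = e^(−t/τ) = e^(−1.66/0.5655) = 0.05311.
Fraction exhaled = 1 − 0.05311 = 0.9469 → 94.69%.

94.7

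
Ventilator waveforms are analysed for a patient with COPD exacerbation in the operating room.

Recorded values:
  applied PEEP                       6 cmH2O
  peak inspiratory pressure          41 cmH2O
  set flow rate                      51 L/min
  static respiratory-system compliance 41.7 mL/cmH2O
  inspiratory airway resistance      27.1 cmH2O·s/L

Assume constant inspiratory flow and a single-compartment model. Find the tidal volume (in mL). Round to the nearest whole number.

499

Flow: 51 L/min ÷ 60 = 0.85 L/s.
Equation of motion (constant flow): PIP = Vt/C + R·V̇ + PEEP.
Vt/C = PIP − R·V̇ − PEEP = 41 − 23.035 − 6 = 11.965 cmH2O.
Vt = C × 11.965 = 41.7 × 11.965 = 498.94 mL.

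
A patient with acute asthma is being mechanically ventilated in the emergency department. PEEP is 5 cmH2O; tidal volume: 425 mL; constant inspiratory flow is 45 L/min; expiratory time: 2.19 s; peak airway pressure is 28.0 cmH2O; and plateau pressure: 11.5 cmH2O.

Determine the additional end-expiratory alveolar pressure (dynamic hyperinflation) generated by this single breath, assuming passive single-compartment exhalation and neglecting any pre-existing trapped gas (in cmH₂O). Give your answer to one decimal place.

1.4

Flow: 45 L/min ÷ 60 = 0.75 L/s.
R = (PIP − Pplat)/V̇ = (28.0 − 11.5) / 0.75 = 16.5/0.75 = 22.0 cmH2O·s/L.
C = Vt/(Pplat − PEEP) = 425.0 / (11.5 − 5) = 425.0/6.5 = 65.385 mL/cmH2O.
τ = R × C = 22.0 × 0.06539 L/cmH2O = 1.439 s.
Fraction remaining = e^(−Te/τ) = e^(−2.19/1.439) = 0.2183; trapped volume = 425.0 × 0.2183 = 92.778 mL.
Additional alveolar pressure from trapping ≈ V_trapped / C = 92.778 / 65.385 = 1.419 cmH2O.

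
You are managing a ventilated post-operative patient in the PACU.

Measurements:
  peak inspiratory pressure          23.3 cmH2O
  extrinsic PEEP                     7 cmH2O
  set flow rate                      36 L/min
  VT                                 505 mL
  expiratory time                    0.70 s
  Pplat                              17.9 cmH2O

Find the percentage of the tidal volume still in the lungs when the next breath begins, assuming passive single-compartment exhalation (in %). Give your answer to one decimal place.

18.7

Flow: 36 L/min ÷ 60 = 0.6 L/s.
R = (PIP − Pplat)/V̇ = (23.3 − 17.9) / 0.6 = 5.4/0.6 = 9.0 cmH2O·s/L.
C = Vt/(Pplat − PEEP) = 505.0 / (17.9 − 7) = 505.0/10.9 = 46.33 mL/cmH2O.
τ = R × C = 9.0 × 0.04633 L/cmH2O = 0.417 s.
Fraction remaining at end-expiration = e^(−Te/τ) = e^(−0.70/0.417) = 0.1866 → 18.66%.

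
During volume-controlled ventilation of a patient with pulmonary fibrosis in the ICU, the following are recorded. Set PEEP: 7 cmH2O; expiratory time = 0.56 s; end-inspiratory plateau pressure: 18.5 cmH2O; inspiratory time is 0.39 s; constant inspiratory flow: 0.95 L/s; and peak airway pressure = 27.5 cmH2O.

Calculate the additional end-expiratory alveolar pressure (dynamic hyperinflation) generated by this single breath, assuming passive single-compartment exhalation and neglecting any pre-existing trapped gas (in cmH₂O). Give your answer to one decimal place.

Vt = flow × Ti = 0.95 L/s × 0.39 s × 1000 mL/L = 370.5 mL.
R = (PIP − Pplat)/V̇ = (27.5 − 18.5) / 0.95 = 9.0/0.95 = 9.474 cmH2O·s/L.
C = Vt/(Pplat − PEEP) = 370.5 / (18.5 − 7) = 370.5/11.5 = 32.217 mL/cmH2O.
τ = R × C = 9.474 × 0.03222 L/cmH2O = 0.3053 s.
Fraction remaining = e^(−Te/τ) = e^(−0.56/0.3053) = 0.1597; trapped volume = 370.5 × 0.1597 = 59.169 mL.
Additional alveolar pressure from trapping ≈ V_trapped / C = 59.169 / 32.217 = 1.837 cmH2O.

1.8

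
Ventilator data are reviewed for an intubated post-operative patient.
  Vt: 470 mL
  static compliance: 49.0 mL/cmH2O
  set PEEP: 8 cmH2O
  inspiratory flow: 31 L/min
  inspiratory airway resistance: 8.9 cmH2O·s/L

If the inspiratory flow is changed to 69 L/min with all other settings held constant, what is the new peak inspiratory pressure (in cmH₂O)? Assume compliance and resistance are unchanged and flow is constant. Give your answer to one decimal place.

27.8

Flow: 31 L/min ÷ 60 = 0.5167 L/s.
New flow: 69 L/min ÷ 60 = 1.15 L/s.
PIP = Vt/C + R·V̇ + PEEP (constant-flow equation of motion).
Only the resistive term changes: ΔPIP = R × ΔV̇ = 8.9 × (1.15 − 0.5167) = 8.9 × 0.6333 = 5.636 cmH2O.
Original PIP = 470/49.0 + 8.9×0.5167 + 8 = 22.19 cmH2O; new PIP = 22.19 + (5.636) = 27.826 cmH2O.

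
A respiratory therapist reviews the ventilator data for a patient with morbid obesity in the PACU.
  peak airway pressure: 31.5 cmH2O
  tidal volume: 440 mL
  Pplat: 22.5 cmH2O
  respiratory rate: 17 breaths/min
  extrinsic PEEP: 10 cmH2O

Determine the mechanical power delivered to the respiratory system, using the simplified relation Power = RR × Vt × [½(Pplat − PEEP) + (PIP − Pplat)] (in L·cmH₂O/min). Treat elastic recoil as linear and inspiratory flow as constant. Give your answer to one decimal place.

114.1

Per-breath work = Vt × [½(Pplat−PEEP) + (PIP−Pplat)] = 0.440 × [0.5×12.5 + 9.0] = 0.440 × 15.25 = 6.71 L·cmH2O.
Power = 17 × 6.71 = 114.07 L·cmH2O/min.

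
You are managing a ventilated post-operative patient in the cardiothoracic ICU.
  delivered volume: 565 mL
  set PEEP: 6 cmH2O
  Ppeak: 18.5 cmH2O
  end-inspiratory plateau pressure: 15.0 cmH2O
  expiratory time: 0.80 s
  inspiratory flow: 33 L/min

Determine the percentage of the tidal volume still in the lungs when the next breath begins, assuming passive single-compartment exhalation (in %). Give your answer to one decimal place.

Flow: 33 L/min ÷ 60 = 0.55 L/s.
R = (PIP − Pplat)/V̇ = (18.5 − 15.0) / 0.55 = 3.5/0.55 = 6.364 cmH2O·s/L.
C = Vt/(Pplat − PEEP) = 565.0 / (15.0 − 6) = 565.0/9.0 = 62.778 mL/cmH2O.
τ = R × C = 6.364 × 0.06278 L/cmH2O = 0.3995 s.
Fraction remaining at end-expiration = e^(−Te/τ) = e^(−0.80/0.3995) = 0.135 → 13.5%.

13.5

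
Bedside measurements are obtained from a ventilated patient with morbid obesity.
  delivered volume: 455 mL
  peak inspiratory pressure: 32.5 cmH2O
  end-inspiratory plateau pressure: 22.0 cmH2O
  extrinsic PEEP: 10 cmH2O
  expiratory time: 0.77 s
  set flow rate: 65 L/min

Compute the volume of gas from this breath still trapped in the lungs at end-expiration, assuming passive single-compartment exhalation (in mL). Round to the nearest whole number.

56

Flow: 65 L/min ÷ 60 = 1.0833 L/s.
R = (PIP − Pplat)/V̇ = (32.5 − 22.0) / 1.0833 = 10.5/1.0833 = 9.693 cmH2O·s/L.
C = Vt/(Pplat − PEEP) = 455.0 / (22.0 − 10) = 455.0/12.0 = 37.917 mL/cmH2O.
τ = R × C = 9.693 × 0.03792 L/cmH2O = 0.3676 s.
Fraction remaining = e^(−Te/τ) = e^(−0.77/0.3676) = 0.1231.
Trapped volume = 455.0 × 0.1231 = 56.011 mL.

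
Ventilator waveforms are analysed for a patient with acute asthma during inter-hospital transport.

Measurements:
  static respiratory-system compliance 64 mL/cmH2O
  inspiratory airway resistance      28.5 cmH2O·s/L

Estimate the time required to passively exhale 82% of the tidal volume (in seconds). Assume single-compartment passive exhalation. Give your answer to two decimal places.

3.13

τ = R × C = 28.5 × 64 mL/cmH2O = 28.5 × 0.064 L/cmH2O = 1.824 s.
Exhaled fraction f = 1 − e^(−t/τ) → t = −τ·ln(1 − f) = −1.824·ln(0.18) = 3.128 s.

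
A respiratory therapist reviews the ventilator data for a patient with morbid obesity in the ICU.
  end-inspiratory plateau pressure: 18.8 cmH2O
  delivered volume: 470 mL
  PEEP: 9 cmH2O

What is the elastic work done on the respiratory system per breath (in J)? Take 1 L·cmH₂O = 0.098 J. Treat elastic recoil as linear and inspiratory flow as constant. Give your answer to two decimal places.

Elastic work ≈ ½ × (Pplat − PEEP) × Vt = 0.5 × (18.8 − 9) × 0.470 L = 0.5 × 9.8 × 0.470 = 2.303 L·cmH2O.
× 0.098 J/(L·cmH2O) → 0.2257 J.

0.23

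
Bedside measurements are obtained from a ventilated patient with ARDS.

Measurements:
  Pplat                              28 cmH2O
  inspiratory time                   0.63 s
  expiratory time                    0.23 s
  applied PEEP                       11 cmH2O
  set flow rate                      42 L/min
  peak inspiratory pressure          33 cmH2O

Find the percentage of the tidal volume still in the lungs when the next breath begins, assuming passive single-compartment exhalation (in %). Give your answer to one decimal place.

Flow: 42 L/min ÷ 60 = 0.7 L/s.
Vt = flow × Ti = 0.7 L/s × 0.63 s × 1000 mL/L = 441.0 mL.
R = (PIP − Pplat)/V̇ = (33 − 28) / 0.7 = 5.0/0.7 = 7.143 cmH2O·s/L.
C = Vt/(Pplat − PEEP) = 441.0 / (28 − 11) = 441.0/17.0 = 25.941 mL/cmH2O.
τ = R × C = 7.143 × 0.02594 L/cmH2O = 0.1853 s.
Fraction remaining at end-expiration = e^(−Te/τ) = e^(−0.23/0.1853) = 0.289 → 28.9%.

28.9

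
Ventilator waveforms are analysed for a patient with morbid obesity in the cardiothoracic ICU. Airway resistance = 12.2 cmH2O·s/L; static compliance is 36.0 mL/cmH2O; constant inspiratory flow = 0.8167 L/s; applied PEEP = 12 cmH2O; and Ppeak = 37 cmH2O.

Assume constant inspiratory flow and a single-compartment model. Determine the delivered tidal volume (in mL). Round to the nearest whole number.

541

Equation of motion (constant flow): PIP = Vt/C + R·V̇ + PEEP.
Vt/C = PIP − R·V̇ − PEEP = 37 − 9.964 − 12 = 15.036 cmH2O.
Vt = C × 15.036 = 36.0 × 15.036 = 541.3 mL.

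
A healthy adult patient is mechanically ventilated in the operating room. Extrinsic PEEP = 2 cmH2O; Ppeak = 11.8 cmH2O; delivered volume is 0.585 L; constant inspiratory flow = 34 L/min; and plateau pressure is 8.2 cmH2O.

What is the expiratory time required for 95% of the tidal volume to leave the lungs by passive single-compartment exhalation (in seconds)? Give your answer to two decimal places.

1.80

Flow: 34 L/min ÷ 60 = 0.5667 L/s.
R = (PIP − Pplat)/V̇ = (11.8 − 8.2) / 0.5667 = 3.6/0.5667 = 6.353 cmH2O·s/L.
C = Vt/(Pplat − PEEP) = 585.0 / (8.2 − 2) = 585.0/6.2 = 94.355 mL/cmH2O.
τ = R × C = 6.353 × 0.09436 L/cmH2O = 0.5995 s.
t = −τ·ln(1 − 0.95) = −0.5995·ln(0.05) = 1.796 s.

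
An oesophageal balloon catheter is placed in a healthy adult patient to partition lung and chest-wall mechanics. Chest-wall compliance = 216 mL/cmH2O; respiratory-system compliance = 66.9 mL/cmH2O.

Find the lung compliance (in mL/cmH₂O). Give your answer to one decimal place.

96.9

1/CL = 1/Crs − 1/Ccw.
1/CL = 1/66.9 − 1/216 = 0.01032.
CL = 96.899 mL/cmH2O.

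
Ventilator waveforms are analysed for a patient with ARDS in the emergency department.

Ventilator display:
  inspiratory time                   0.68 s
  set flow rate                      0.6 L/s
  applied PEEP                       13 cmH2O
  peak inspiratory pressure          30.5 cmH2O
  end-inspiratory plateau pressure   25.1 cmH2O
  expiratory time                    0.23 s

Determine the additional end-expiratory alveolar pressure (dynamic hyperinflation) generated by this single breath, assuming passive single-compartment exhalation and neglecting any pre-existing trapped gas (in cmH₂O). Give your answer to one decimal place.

5.7

Vt = flow × Ti = 0.6 L/s × 0.68 s × 1000 mL/L = 408.0 mL.
R = (PIP − Pplat)/V̇ = (30.5 − 25.1) / 0.6 = 5.4/0.6 = 9.0 cmH2O·s/L.
C = Vt/(Pplat − PEEP) = 408.0 / (25.1 − 13) = 408.0/12.1 = 33.719 mL/cmH2O.
τ = R × C = 9.0 × 0.03372 L/cmH2O = 0.3035 s.
Fraction remaining = e^(−Te/τ) = e^(−0.23/0.3035) = 0.4687; trapped volume = 408.0 × 0.4687 = 191.23 mL.
Additional alveolar pressure from trapping ≈ V_trapped / C = 191.23 / 33.719 = 5.671 cmH2O.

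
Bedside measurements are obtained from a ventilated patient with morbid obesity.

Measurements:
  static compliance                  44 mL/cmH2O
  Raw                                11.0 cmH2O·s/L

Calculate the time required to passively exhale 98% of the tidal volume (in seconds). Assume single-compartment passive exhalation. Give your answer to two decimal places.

τ = R × C = 11.0 × 44 mL/cmH2O = 11.0 × 0.044 L/cmH2O = 0.484 s.
Exhaled fraction f = 1 − e^(−t/τ) → t = −τ·ln(1 − f) = −0.484·ln(0.02) = 1.893 s.

1.89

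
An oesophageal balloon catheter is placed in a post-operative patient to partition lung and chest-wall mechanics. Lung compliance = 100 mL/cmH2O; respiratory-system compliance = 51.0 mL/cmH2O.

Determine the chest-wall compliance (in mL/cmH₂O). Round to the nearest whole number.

1/Ccw = 1/Crs − 1/CL.
1/Ccw = 1/51.0 − 1/100 = 0.009608.
Ccw = 104.08 mL/cmH2O.

104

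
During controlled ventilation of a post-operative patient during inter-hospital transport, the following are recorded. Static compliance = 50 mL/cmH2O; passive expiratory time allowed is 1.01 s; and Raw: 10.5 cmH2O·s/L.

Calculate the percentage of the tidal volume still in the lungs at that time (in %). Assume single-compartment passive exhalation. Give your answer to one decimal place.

τ = R × C = 10.5 × 50 mL/cmH2O = 10.5 × 0.050 L/cmH2O = 0.525 s.
Passive exhalation: V(t)/V₀ = e^(−t/τ) = e^(−1.01/0.525) = 0.146.
Fraction remaining = 0.146 → 14.6%.

14.6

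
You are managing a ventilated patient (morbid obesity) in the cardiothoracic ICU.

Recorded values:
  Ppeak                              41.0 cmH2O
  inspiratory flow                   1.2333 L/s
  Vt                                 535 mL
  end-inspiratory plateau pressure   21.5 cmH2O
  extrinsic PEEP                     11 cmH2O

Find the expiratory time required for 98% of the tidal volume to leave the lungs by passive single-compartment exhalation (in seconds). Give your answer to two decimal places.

3.15

R = (PIP − Pplat)/V̇ = (41.0 − 21.5) / 1.2333 = 19.5/1.2333 = 15.811 cmH2O·s/L.
C = Vt/(Pplat − PEEP) = 535.0 / (21.5 − 11) = 535.0/10.5 = 50.952 mL/cmH2O.
τ = R × C = 15.811 × 0.05095 L/cmH2O = 0.8056 s.
t = −τ·ln(1 − 0.98) = −0.8056·ln(0.02) = 3.152 s.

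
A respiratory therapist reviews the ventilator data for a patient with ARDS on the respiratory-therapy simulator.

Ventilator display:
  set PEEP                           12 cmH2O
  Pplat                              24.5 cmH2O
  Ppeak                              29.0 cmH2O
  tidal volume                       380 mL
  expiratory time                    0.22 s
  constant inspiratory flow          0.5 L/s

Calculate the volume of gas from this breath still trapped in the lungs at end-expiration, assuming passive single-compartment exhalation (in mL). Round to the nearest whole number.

170

R = (PIP − Pplat)/V̇ = (29.0 − 24.5) / 0.5 = 4.5/0.5 = 9.0 cmH2O·s/L.
C = Vt/(Pplat − PEEP) = 380.0 / (24.5 − 12) = 380.0/12.5 = 30.4 mL/cmH2O.
τ = R × C = 9.0 × 0.0304 L/cmH2O = 0.2736 s.
Fraction remaining = e^(−Te/τ) = e^(−0.22/0.2736) = 0.4475.
Trapped volume = 380.0 × 0.4475 = 170.05 mL.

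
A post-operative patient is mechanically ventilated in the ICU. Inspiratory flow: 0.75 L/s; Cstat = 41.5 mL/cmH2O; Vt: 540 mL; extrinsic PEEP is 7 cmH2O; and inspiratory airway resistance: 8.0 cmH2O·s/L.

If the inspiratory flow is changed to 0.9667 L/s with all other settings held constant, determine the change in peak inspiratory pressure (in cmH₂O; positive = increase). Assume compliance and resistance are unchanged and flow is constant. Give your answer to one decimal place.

1.7

PIP = Vt/C + R·V̇ + PEEP (constant-flow equation of motion).
Only the resistive term changes: ΔPIP = R × ΔV̇ = 8.0 × (0.9667 − 0.75) = 8.0 × 0.2167 = 1.734 cmH2O.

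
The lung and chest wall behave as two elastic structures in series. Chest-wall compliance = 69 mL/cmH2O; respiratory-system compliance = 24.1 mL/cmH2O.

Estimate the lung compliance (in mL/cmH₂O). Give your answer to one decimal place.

1/CL = 1/Crs − 1/Ccw.
1/CL = 1/24.1 − 1/69 = 0.027.
CL = 37.037 mL/cmH2O.

37.0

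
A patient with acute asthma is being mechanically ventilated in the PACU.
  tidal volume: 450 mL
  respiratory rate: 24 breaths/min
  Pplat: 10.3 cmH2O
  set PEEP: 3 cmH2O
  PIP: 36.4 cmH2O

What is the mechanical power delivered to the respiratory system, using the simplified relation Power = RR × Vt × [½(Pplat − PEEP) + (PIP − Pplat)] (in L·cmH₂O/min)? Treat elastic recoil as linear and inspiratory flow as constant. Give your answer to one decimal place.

Per-breath work = Vt × [½(Pplat−PEEP) + (PIP−Pplat)] = 0.450 × [0.5×7.3 + 26.1] = 0.450 × 29.75 = 13.388 L·cmH2O.
Power = 24 × 13.388 = 321.31 L·cmH2O/min.

321.3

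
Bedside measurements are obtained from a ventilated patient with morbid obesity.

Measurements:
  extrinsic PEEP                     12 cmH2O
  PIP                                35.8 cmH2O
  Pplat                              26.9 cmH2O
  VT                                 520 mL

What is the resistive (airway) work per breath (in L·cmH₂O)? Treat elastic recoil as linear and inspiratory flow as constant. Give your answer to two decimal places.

With constant inspiratory flow the resistive pressure is constant at PIP − Pplat = 35.8 − 26.9 = 8.9 cmH2O, so resistive work = 8.9 × 0.520 = 4.628 L·cmH2O.

4.63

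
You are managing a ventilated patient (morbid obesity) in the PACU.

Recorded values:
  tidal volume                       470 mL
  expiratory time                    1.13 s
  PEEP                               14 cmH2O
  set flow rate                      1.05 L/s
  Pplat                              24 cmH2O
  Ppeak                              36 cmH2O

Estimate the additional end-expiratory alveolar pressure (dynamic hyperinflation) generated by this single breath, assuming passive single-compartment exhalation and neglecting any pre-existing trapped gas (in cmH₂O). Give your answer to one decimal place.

R = (PIP − Pplat)/V̇ = (36 − 24) / 1.05 = 12.0/1.05 = 11.429 cmH2O·s/L.
C = Vt/(Pplat − PEEP) = 470.0 / (24 − 14) = 470.0/10.0 = 47.0 mL/cmH2O.
τ = R × C = 11.429 × 0.047 L/cmH2O = 0.5372 s.
Fraction remaining = e^(−Te/τ) = e^(−1.13/0.5372) = 0.122; trapped volume = 470.0 × 0.122 = 57.34 mL.
Additional alveolar pressure from trapping ≈ V_trapped / C = 57.34 / 47.0 = 1.22 cmH2O.

1.2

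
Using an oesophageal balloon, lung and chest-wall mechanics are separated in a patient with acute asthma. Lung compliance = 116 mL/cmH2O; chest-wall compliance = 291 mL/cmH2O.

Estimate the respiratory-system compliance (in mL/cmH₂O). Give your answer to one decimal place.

Lung and chest wall are elastances in series: 1/Crs = 1/CL + 1/Ccw.
1/Crs = 1/116 + 1/291 = 0.01206.
Crs = 82.919 mL/cmH2O.

82.9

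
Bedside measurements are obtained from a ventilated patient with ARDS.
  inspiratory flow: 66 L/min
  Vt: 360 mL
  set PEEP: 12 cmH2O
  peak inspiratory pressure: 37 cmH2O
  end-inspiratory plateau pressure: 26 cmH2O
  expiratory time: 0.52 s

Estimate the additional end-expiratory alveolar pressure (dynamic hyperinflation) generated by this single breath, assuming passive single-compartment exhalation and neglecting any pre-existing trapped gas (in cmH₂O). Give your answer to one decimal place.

1.9

Flow: 66 L/min ÷ 60 = 1.1 L/s.
R = (PIP − Pplat)/V̇ = (37 − 26) / 1.1 = 11.0/1.1 = 10.0 cmH2O·s/L.
C = Vt/(Pplat − PEEP) = 360.0 / (26 − 12) = 360.0/14.0 = 25.714 mL/cmH2O.
τ = R × C = 10.0 × 0.02571 L/cmH2O = 0.2571 s.
Fraction remaining = e^(−Te/τ) = e^(−0.52/0.2571) = 0.1323; trapped volume = 360.0 × 0.1323 = 47.628 mL.
Additional alveolar pressure from trapping ≈ V_trapped / C = 47.628 / 25.714 = 1.852 cmH2O.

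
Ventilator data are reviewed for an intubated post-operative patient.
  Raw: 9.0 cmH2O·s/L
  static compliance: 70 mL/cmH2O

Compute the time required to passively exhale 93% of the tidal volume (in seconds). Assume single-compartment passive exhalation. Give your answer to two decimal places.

τ = R × C = 9.0 × 70 mL/cmH2O = 9.0 × 0.070 L/cmH2O = 0.63 s.
Exhaled fraction f = 1 − e^(−t/τ) → t = −τ·ln(1 − f) = −0.63·ln(0.07) = 1.675 s.

1.68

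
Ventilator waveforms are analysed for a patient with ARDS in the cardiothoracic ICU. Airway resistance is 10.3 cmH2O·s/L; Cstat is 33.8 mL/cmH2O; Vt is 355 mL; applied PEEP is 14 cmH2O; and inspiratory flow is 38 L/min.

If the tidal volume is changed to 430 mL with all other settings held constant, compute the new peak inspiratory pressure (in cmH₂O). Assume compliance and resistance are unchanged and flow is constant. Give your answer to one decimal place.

Flow: 38 L/min ÷ 60 = 0.6333 L/s.
PIP = Vt/C + R·V̇ + PEEP (constant-flow equation of motion).
Only the elastic term changes: ΔPIP = ΔVt / C = (430 − 355) / 33.8 = 2.219 cmH2O.
Original PIP = 355/33.8 + 10.3×0.6333 + 14 = 31.026 cmH2O; new PIP = 31.026 + (2.219) = 33.245 cmH2O.

33.2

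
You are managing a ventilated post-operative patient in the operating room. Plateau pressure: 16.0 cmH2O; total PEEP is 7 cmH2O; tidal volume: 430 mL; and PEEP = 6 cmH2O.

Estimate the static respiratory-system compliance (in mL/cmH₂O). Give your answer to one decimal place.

End-expiratory occlusion gives total PEEP = 7 cmH2O (intrinsic PEEP = 7 − 6 = 1). Use total PEEP for the elastic gradient.
Cstat = Vt / (Pplat − PEEPtotal) = 430 / (16.0 − 7) = 430 / 9.0 = 47.778 mL/cmH2O.

47.8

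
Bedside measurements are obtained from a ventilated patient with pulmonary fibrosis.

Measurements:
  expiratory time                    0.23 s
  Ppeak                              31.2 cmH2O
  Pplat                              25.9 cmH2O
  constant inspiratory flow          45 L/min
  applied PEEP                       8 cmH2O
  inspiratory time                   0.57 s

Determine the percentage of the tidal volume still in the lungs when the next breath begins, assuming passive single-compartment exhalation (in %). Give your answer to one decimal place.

25.6

Flow: 45 L/min ÷ 60 = 0.75 L/s.
Vt = flow × Ti = 0.75 L/s × 0.57 s × 1000 mL/L = 427.5 mL.
R = (PIP − Pplat)/V̇ = (31.2 − 25.9) / 0.75 = 5.3/0.75 = 7.067 cmH2O·s/L.
C = Vt/(Pplat − PEEP) = 427.5 / (25.9 − 8) = 427.5/17.9 = 23.883 mL/cmH2O.
τ = R × C = 7.067 × 0.02388 L/cmH2O = 0.1688 s.
Fraction remaining at end-expiration = e^(−Te/τ) = e^(−0.23/0.1688) = 0.256 → 25.6%.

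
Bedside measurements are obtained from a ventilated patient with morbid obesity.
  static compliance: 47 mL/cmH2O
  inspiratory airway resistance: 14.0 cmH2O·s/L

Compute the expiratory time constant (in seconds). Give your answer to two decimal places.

τ = R × C = 14.0 × 47 mL/cmH2O = 14.0 × 0.047 L/cmH2O = 0.658 s.

0.66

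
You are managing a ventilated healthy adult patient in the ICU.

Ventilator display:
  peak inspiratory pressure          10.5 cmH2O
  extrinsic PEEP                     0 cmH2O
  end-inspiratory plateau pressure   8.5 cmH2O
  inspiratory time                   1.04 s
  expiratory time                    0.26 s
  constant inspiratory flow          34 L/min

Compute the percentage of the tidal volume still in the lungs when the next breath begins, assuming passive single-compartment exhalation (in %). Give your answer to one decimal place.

Flow: 34 L/min ÷ 60 = 0.5667 L/s.
Vt = flow × Ti = 0.5667 L/s × 1.04 s × 1000 mL/L = 589.37 mL.
R = (PIP − Pplat)/V̇ = (10.5 − 8.5) / 0.5667 = 2.0/0.5667 = 3.529 cmH2O·s/L.
C = Vt/(Pplat − PEEP) = 589.37 / (8.5 − 0) = 589.37/8.5 = 69.338 mL/cmH2O.
τ = R × C = 3.529 × 0.06934 L/cmH2O = 0.2447 s.
Fraction remaining at end-expiration = e^(−Te/τ) = e^(−0.26/0.2447) = 0.3456 → 34.56%.

34.6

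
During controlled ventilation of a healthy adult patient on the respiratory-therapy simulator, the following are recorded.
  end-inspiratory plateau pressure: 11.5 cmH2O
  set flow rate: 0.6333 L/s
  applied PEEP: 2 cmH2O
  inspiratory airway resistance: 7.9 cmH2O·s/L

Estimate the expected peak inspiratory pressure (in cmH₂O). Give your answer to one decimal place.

PIP = Pplat + Raw × flow = 11.5 + 7.9 × 0.6333 = 11.5 + 5.003 = 16.503 cmH2O.

16.5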